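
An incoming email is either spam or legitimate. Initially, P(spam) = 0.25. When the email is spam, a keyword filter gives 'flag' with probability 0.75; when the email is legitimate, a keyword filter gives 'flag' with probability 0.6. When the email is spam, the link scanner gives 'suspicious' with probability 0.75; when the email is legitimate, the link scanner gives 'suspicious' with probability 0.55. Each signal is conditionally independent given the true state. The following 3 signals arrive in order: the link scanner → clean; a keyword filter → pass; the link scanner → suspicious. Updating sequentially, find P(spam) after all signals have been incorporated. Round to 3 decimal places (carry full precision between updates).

After the link scanner='clean': P(spam) = 0.25·0.2500 / (0.25·0.2500 + 0.45·0.7500) ≈ 0.1562
After a keyword filter='pass': P(spam) = 0.25·0.1562 / (0.25·0.1562 + 0.4·0.8438) ≈ 0.1037
After the link scanner='suspicious': P(spam) = 0.75·0.1037 / (0.75·0.1037 + 0.55·0.8963) ≈ 0.1363

0.136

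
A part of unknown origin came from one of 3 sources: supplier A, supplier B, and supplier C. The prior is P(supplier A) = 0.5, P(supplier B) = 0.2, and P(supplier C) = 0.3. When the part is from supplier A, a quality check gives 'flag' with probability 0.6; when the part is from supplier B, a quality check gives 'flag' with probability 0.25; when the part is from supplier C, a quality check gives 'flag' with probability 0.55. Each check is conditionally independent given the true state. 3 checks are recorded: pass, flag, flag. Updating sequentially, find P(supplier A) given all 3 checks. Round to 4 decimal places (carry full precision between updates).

0.5891

After 'pass': normaliser = 0.4·0.5000 + 0.75·0.2000 + 0.45·0.3000; P(supplier A) ≈ 0.4124, P(supplier B) ≈ 0.3093, P(supplier C) ≈ 0.2784
After 'flag': normaliser = 0.6·0.4124 + 0.25·0.3093 + 0.55·0.2784; P(supplier A) ≈ 0.5178, P(supplier B) ≈ 0.1618, P(supplier C) ≈ 0.3204
After 'flag': normaliser = 0.6·0.5178 + 0.25·0.1618 + 0.55·0.3204; P(supplier A) ≈ 0.5891, P(supplier B) ≈ 0.0767, P(supplier C) ≈ 0.3342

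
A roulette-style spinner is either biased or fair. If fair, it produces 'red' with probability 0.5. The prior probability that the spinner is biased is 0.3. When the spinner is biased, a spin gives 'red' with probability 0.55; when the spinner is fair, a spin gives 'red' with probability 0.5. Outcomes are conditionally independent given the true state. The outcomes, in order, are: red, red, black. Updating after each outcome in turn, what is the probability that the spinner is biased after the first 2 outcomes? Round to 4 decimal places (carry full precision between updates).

0.3415

Apply Bayes' rule sequentially, carrying P(biased) forward.
After 'red': P(biased) = 0.55·0.3000 / (0.55·0.3000 + 0.5·0.7000) ≈ 0.3204
After 'red': P(biased) = 0.55·0.3204 / (0.55·0.3204 + 0.5·0.6796) ≈ 0.3415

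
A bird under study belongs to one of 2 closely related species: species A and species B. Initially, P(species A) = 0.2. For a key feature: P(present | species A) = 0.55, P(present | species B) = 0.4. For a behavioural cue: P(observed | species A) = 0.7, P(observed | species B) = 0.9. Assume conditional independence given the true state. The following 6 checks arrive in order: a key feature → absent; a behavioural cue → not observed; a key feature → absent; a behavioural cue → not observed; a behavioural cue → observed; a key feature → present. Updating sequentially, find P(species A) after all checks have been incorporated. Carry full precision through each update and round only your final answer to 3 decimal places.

After a key feature='absent': P(species A) = 0.45·0.2000 / (0.45·0.2000 + 0.6·0.8000) ≈ 0.1579
After a behavioural cue='not observed': P(species A) = 0.3·0.1579 / (0.3·0.1579 + 0.1·0.8421) ≈ 0.3600
After a key feature='absent': P(species A) = 0.45·0.3600 / (0.45·0.3600 + 0.6·0.6400) ≈ 0.2967
After a behavioural cue='not observed': P(species A) = 0.3·0.2967 / (0.3·0.2967 + 0.1·0.7033) ≈ 0.5586
After a behavioural cue='observed': P(species A) = 0.7·0.5586 / (0.7·0.5586 + 0.9·0.4414) ≈ 0.4961
After a key feature='present': P(species A) = 0.55·0.4961 / (0.55·0.4961 + 0.4·0.5039) ≈ 0.5751

0.575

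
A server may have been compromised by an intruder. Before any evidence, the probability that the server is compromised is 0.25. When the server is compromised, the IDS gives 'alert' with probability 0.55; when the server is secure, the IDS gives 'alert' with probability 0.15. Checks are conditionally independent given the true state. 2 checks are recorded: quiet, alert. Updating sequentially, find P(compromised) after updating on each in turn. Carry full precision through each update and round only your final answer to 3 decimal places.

After 'quiet': P(compromised) = 0.45·0.2500 / (0.45·0.2500 + 0.85·0.7500) ≈ 0.1500
After 'alert': P(compromised) = 0.55·0.1500 / (0.55·0.1500 + 0.15·0.8500) ≈ 0.3929

0.393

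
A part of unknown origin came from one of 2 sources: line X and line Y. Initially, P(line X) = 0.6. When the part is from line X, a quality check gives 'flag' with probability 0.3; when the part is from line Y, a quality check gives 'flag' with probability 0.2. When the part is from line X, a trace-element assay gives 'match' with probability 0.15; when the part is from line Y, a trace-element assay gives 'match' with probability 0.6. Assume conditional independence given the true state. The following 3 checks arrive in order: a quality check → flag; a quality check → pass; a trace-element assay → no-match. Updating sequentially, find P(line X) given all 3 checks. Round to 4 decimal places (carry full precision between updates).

After a quality check='flag': P(line X) = 0.3·0.6000 / (0.3·0.6000 + 0.2·0.4000) ≈ 0.6923
After a quality check='pass': P(line X) = 0.7·0.6923 / (0.7·0.6923 + 0.8·0.3077) ≈ 0.6632
After a trace-element assay='no-match': P(line X) = 0.85·0.6632 / (0.85·0.6632 + 0.4·0.3368) ≈ 0.8071

0.8071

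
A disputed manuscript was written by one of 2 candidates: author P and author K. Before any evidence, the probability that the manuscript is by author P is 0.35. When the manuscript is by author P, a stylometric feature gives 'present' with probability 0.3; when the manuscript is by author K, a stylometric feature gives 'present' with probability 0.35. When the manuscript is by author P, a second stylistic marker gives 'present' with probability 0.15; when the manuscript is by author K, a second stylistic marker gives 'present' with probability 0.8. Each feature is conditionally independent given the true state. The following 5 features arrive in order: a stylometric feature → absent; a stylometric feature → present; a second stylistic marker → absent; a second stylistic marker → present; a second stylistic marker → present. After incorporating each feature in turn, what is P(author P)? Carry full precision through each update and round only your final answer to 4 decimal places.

Each posterior becomes the prior for the next update.
After a stylometric feature='absent': P(author P) = 0.7·0.3500 / (0.7·0.3500 + 0.65·0.6500) ≈ 0.3670
After a stylometric feature='present': P(author P) = 0.3·0.3670 / (0.3·0.3670 + 0.35·0.6330) ≈ 0.3320
After a second stylistic marker='absent': P(author P) = 0.85·0.3320 / (0.85·0.3320 + 0.2·0.6680) ≈ 0.6787
After a second stylistic marker='present': P(author P) = 0.15·0.6787 / (0.15·0.6787 + 0.8·0.3213) ≈ 0.2837
After a second stylistic marker='present': P(author P) = 0.15·0.2837 / (0.15·0.2837 + 0.8·0.7163) ≈ 0.0691

0.0691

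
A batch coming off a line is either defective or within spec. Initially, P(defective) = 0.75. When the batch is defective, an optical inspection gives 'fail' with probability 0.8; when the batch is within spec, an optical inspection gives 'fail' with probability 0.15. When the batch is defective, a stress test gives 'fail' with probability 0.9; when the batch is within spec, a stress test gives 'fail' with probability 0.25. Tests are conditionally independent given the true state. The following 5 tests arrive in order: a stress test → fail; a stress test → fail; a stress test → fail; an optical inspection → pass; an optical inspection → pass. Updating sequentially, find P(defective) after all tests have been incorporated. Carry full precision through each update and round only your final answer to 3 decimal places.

0.886

After a stress test='fail': P(defective) = 0.9·0.7500 / (0.9·0.7500 + 0.25·0.2500) ≈ 0.9153
After a stress test='fail': P(defective) = 0.9·0.9153 / (0.9·0.9153 + 0.25·0.0847) ≈ 0.9749
After a stress test='fail': P(defective) = 0.9·0.9749 / (0.9·0.9749 + 0.25·0.0251) ≈ 0.9929
After an optical inspection='pass': P(defective) = 0.2·0.9929 / (0.2·0.9929 + 0.85·0.0071) ≈ 0.9705
After an optical inspection='pass': P(defective) = 0.2·0.9705 / (0.2·0.9705 + 0.85·0.0295) ≈ 0.8857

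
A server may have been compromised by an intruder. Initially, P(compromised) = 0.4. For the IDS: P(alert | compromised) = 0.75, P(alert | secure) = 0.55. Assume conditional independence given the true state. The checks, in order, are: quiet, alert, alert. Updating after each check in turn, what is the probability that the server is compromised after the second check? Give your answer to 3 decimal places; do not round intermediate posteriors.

0.336

After 'quiet': P(compromised) = 0.25·0.4000 / (0.25·0.4000 + 0.45·0.6000) ≈ 0.2703
After 'alert': P(compromised) = 0.75·0.2703 / (0.75·0.2703 + 0.55·0.7297) ≈ 0.3356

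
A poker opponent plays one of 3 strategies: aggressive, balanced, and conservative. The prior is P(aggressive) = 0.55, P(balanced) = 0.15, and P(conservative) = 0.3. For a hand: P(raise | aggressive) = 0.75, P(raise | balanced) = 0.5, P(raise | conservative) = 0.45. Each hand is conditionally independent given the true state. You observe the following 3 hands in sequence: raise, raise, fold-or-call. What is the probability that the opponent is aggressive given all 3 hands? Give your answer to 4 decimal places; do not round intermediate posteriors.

0.5972

Apply Bayes' rule sequentially, carrying P(aggressive) forward.
After 'raise': normaliser = 0.75·0.5500 + 0.5·0.1500 + 0.45·0.3000; P(aggressive) ≈ 0.6627, P(balanced) ≈ 0.1205, P(conservative) ≈ 0.2169
After 'raise': normaliser = 0.75·0.6627 + 0.5·0.1205 + 0.45·0.2169; P(aggressive) ≈ 0.7590, P(balanced) ≈ 0.0920, P(conservative) ≈ 0.1490
After 'fold-or-call': normaliser = 0.25·0.7590 + 0.5·0.0920 + 0.55·0.1490; P(aggressive) ≈ 0.5972, P(balanced) ≈ 0.1448, P(conservative) ≈ 0.2580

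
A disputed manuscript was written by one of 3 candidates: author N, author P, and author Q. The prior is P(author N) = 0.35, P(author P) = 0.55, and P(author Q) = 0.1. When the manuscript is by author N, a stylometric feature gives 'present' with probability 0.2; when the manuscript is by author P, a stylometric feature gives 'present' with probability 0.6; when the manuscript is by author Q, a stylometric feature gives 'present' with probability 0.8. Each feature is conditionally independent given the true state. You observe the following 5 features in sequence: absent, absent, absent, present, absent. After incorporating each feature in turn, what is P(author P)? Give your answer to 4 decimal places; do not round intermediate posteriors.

After 'absent': normaliser = 0.8·0.3500 + 0.4·0.5500 + 0.2·0.1000; P(author N) ≈ 0.5385, P(author P) ≈ 0.4231, P(author Q) ≈ 0.0385
After 'absent': normaliser = 0.8·0.5385 + 0.4·0.4231 + 0.2·0.0385; P(author N) ≈ 0.7089, P(author P) ≈ 0.2785, P(author Q) ≈ 0.0127
After 'absent': normaliser = 0.8·0.7089 + 0.4·0.2785 + 0.2·0.0127; P(author N) ≈ 0.8327, P(author P) ≈ 0.1636, P(author Q) ≈ 0.0037
After 'present': normaliser = 0.2·0.8327 + 0.6·0.1636 + 0.8·0.0037; P(author N) ≈ 0.6222, P(author P) ≈ 0.3667, P(author Q) ≈ 0.0111
After 'absent': normaliser = 0.8·0.6222 + 0.4·0.3667 + 0.2·0.0111; P(author N) ≈ 0.7698, P(author P) ≈ 0.2268, P(author Q) ≈ 0.0034

0.2268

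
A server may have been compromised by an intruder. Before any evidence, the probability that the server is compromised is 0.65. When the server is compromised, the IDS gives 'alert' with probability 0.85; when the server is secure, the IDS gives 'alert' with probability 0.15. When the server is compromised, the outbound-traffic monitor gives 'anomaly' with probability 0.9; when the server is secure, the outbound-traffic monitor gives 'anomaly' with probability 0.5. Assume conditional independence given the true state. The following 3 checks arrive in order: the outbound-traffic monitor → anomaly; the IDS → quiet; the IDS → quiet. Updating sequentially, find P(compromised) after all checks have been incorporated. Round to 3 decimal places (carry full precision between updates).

0.094

After the outbound-traffic monitor='anomaly': P(compromised) = 0.9·0.6500 / (0.9·0.6500 + 0.5·0.3500) ≈ 0.7697
After the IDS='quiet': P(compromised) = 0.15·0.7697 / (0.15·0.7697 + 0.85·0.2303) ≈ 0.3710
After the IDS='quiet': P(compromised) = 0.15·0.3710 / (0.15·0.3710 + 0.85·0.6290) ≈ 0.0943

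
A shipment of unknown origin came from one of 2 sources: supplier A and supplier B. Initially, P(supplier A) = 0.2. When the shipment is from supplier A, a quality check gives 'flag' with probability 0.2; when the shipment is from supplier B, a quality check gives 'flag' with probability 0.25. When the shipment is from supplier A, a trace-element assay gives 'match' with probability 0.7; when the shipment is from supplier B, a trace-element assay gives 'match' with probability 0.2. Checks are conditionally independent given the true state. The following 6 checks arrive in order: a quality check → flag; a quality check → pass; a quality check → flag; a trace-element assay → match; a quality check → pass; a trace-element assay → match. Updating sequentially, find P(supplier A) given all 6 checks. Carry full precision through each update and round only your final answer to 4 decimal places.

After a quality check='flag': P(supplier A) = 0.2·0.2000 / (0.2·0.2000 + 0.25·0.8000) ≈ 0.1667
After a quality check='pass': P(supplier A) = 0.8·0.1667 / (0.8·0.1667 + 0.75·0.8333) ≈ 0.1758
After a quality check='flag': P(supplier A) = 0.2·0.1758 / (0.2·0.1758 + 0.25·0.8242) ≈ 0.1458
After a trace-element assay='match': P(supplier A) = 0.7·0.1458 / (0.7·0.1458 + 0.2·0.8542) ≈ 0.3740
After a quality check='pass': P(supplier A) = 0.8·0.3740 / (0.8·0.3740 + 0.75·0.6260) ≈ 0.3892
After a trace-element assay='match': P(supplier A) = 0.7·0.3892 / (0.7·0.3892 + 0.2·0.6108) ≈ 0.6904

0.6904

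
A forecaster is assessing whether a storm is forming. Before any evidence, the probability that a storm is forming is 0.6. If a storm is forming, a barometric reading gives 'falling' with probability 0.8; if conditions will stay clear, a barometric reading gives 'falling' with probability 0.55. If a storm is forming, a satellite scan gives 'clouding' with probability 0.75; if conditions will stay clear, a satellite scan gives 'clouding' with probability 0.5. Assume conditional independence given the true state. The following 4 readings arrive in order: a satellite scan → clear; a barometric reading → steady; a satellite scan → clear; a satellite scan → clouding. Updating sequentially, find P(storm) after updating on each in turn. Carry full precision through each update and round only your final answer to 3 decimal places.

After a satellite scan='clear': P(storm) = 0.25·0.6000 / (0.25·0.6000 + 0.5·0.4000) ≈ 0.4286
After a barometric reading='steady': P(storm) = 0.2·0.4286 / (0.2·0.4286 + 0.45·0.5714) ≈ 0.2500
After a satellite scan='clear': P(storm) = 0.25·0.2500 / (0.25·0.2500 + 0.5·0.7500) ≈ 0.1429
After a satellite scan='clouding': P(storm) = 0.75·0.1429 / (0.75·0.1429 + 0.5·0.8571) ≈ 0.2000

0.200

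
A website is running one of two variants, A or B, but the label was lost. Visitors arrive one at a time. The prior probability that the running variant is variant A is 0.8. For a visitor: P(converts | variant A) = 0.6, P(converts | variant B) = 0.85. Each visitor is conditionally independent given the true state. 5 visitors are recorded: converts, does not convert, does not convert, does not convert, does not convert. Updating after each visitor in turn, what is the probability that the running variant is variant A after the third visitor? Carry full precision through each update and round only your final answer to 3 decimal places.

After 'converts': P(A) = 0.6·0.8000 / (0.6·0.8000 + 0.85·0.2000) ≈ 0.7385
After 'does not convert': P(A) = 0.4·0.7385 / (0.4·0.7385 + 0.15·0.2615) ≈ 0.8828
After 'does not convert': P(A) = 0.4·0.8828 / (0.4·0.8828 + 0.15·0.1172) ≈ 0.9526

0.953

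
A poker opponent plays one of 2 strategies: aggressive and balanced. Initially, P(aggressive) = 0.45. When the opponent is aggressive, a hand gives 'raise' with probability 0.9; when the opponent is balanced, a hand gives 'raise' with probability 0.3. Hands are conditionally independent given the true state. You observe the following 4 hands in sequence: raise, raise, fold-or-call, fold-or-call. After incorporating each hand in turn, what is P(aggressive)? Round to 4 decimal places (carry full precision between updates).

After 'raise': P(aggressive) = 0.9·0.4500 / (0.9·0.4500 + 0.3·0.5500) ≈ 0.7105
After 'raise': P(aggressive) = 0.9·0.7105 / (0.9·0.7105 + 0.3·0.2895) ≈ 0.8804
After 'fold-or-call': P(aggressive) = 0.1·0.8804 / (0.1·0.8804 + 0.7·0.1196) ≈ 0.5127
After 'fold-or-call': P(aggressive) = 0.1·0.5127 / (0.1·0.5127 + 0.7·0.4873) ≈ 0.1306

0.1306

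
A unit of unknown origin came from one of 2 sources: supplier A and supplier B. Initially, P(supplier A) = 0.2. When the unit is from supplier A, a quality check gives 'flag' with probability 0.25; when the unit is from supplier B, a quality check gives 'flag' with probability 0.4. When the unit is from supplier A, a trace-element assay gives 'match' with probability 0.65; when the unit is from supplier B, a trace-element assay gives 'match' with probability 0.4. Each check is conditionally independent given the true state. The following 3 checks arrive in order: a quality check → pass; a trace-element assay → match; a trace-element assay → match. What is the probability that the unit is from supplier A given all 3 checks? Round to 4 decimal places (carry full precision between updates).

0.4521

Each posterior becomes the prior for the next update.
After a quality check='pass': P(supplier A) = 0.75·0.2000 / (0.75·0.2000 + 0.6·0.8000) ≈ 0.2381
After a trace-element assay='match': P(supplier A) = 0.65·0.2381 / (0.65·0.2381 + 0.4·0.7619) ≈ 0.3368
After a trace-element assay='match': P(supplier A) = 0.65·0.3368 / (0.65·0.3368 + 0.4·0.6632) ≈ 0.4521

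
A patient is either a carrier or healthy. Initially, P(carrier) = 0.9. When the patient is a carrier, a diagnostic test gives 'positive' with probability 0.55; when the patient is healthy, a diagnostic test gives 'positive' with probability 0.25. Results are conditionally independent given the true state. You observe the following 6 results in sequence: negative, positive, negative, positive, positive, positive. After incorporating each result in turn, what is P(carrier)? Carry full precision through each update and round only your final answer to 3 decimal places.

0.987

After 'negative': P(carrier) = 0.45·0.9000 / (0.45·0.9000 + 0.75·0.1000) ≈ 0.8438
After 'positive': P(carrier) = 0.55·0.8438 / (0.55·0.8438 + 0.25·0.1562) ≈ 0.9224
After 'negative': P(carrier) = 0.45·0.9224 / (0.45·0.9224 + 0.75·0.0776) ≈ 0.8770
After 'positive': P(carrier) = 0.55·0.8770 / (0.55·0.8770 + 0.25·0.1230) ≈ 0.9401
After 'positive': P(carrier) = 0.55·0.9401 / (0.55·0.9401 + 0.25·0.0599) ≈ 0.9718
After 'positive': P(carrier) = 0.55·0.9718 / (0.55·0.9718 + 0.25·0.0282) ≈ 0.9870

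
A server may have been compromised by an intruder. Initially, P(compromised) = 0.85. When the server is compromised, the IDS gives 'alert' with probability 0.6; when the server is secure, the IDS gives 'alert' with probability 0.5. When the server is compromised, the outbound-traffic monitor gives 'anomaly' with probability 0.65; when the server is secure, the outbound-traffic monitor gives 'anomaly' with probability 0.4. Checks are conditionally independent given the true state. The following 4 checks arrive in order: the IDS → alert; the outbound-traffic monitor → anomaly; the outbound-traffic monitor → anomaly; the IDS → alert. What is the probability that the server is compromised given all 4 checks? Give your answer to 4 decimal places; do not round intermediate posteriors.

After the IDS='alert': P(compromised) = 0.6·0.8500 / (0.6·0.8500 + 0.5·0.1500) ≈ 0.8718
After the outbound-traffic monitor='anomaly': P(compromised) = 0.65·0.8718 / (0.65·0.8718 + 0.4·0.1282) ≈ 0.9170
After the outbound-traffic monitor='anomaly': P(compromised) = 0.65·0.9170 / (0.65·0.9170 + 0.4·0.0830) ≈ 0.9472
After the IDS='alert': P(compromised) = 0.6·0.9472 / (0.6·0.9472 + 0.5·0.0528) ≈ 0.9556

0.9556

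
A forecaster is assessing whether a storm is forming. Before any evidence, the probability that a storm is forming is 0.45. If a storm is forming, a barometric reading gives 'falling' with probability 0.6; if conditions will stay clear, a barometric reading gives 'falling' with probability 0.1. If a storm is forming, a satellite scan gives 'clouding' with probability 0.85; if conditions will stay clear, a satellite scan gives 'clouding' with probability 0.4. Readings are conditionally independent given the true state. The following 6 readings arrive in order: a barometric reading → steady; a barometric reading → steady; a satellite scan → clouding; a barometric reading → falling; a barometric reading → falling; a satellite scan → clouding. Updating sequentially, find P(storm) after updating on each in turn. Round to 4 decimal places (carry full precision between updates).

0.9633

Each posterior becomes the prior for the next update.
After a barometric reading='steady': P(storm) = 0.4·0.4500 / (0.4·0.4500 + 0.9·0.5500) ≈ 0.2667
After a barometric reading='steady': P(storm) = 0.4·0.2667 / (0.4·0.2667 + 0.9·0.7333) ≈ 0.1391
After a satellite scan='clouding': P(storm) = 0.85·0.1391 / (0.85·0.1391 + 0.4·0.8609) ≈ 0.2556
After a barometric reading='falling': P(storm) = 0.6·0.2556 / (0.6·0.2556 + 0.1·0.7444) ≈ 0.6733
After a barometric reading='falling': P(storm) = 0.6·0.6733 / (0.6·0.6733 + 0.1·0.3267) ≈ 0.9252
After a satellite scan='clouding': P(storm) = 0.85·0.9252 / (0.85·0.9252 + 0.4·0.0748) ≈ 0.9633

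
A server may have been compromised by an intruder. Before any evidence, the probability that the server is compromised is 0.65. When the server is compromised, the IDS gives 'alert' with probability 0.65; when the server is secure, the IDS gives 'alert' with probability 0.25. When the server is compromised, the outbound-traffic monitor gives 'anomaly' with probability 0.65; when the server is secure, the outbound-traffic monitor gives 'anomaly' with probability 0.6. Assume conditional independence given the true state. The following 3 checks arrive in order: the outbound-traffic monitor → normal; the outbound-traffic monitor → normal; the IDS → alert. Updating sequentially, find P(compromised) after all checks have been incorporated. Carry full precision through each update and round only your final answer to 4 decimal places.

0.7871

After the outbound-traffic monitor='normal': P(compromised) = 0.35·0.6500 / (0.35·0.6500 + 0.4·0.3500) ≈ 0.6190
After the outbound-traffic monitor='normal': P(compromised) = 0.35·0.6190 / (0.35·0.6190 + 0.4·0.3810) ≈ 0.5871
After the IDS='alert': P(compromised) = 0.65·0.5871 / (0.65·0.5871 + 0.25·0.4129) ≈ 0.7871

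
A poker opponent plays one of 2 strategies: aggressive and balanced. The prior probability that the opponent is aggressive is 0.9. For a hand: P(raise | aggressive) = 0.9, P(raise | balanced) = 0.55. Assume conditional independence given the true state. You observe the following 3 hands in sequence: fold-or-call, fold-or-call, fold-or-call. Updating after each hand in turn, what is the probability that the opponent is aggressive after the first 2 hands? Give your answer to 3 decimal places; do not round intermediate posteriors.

0.308

Apply Bayes' rule sequentially, carrying P(aggressive) forward.
After 'fold-or-call': P(aggressive) = 0.1·0.9000 / (0.1·0.9000 + 0.45·0.1000) ≈ 0.6667
After 'fold-or-call': P(aggressive) = 0.1·0.6667 / (0.1·0.6667 + 0.45·0.3333) ≈ 0.3077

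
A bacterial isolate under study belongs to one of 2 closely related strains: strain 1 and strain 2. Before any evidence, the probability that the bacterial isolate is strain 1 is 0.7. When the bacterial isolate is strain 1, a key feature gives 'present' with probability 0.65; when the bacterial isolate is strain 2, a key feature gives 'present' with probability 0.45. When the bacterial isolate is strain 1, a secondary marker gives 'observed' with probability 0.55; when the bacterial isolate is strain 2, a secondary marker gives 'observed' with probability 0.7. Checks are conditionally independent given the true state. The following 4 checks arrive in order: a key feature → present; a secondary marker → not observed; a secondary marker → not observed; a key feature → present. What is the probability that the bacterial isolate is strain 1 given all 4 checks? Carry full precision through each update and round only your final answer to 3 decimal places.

After a key feature='present': P(strain 1) = 0.65·0.7000 / (0.65·0.7000 + 0.45·0.3000) ≈ 0.7712
After a secondary marker='not observed': P(strain 1) = 0.45·0.7712 / (0.45·0.7712 + 0.3·0.2288) ≈ 0.8349
After a secondary marker='not observed': P(strain 1) = 0.45·0.8349 / (0.45·0.8349 + 0.3·0.1651) ≈ 0.8835
After a key feature='present': P(strain 1) = 0.65·0.8835 / (0.65·0.8835 + 0.45·0.1165) ≈ 0.9163

0.916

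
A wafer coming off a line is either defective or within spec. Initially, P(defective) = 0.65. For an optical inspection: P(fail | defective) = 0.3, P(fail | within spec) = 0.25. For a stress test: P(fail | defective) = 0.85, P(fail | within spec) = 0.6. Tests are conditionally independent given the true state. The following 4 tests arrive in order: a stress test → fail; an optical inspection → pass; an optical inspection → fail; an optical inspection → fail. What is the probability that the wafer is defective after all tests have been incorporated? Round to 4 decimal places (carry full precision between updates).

After a stress test='fail': P(defective) = 0.85·0.6500 / (0.85·0.6500 + 0.6·0.3500) ≈ 0.7246
After an optical inspection='pass': P(defective) = 0.7·0.7246 / (0.7·0.7246 + 0.75·0.2754) ≈ 0.7106
After an optical inspection='fail': P(defective) = 0.3·0.7106 / (0.3·0.7106 + 0.25·0.2894) ≈ 0.7466
After an optical inspection='fail': P(defective) = 0.3·0.7466 / (0.3·0.7466 + 0.25·0.2534) ≈ 0.7795

0.7795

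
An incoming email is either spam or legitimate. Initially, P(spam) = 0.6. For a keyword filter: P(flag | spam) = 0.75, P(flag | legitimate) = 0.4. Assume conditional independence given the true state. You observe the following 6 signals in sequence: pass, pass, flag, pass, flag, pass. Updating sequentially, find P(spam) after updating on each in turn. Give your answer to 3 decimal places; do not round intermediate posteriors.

After 'pass': P(spam) = 0.25·0.6000 / (0.25·0.6000 + 0.6·0.4000) ≈ 0.3846
After 'pass': P(spam) = 0.25·0.3846 / (0.25·0.3846 + 0.6·0.6154) ≈ 0.2066
After 'flag': P(spam) = 0.75·0.2066 / (0.75·0.2066 + 0.4·0.7934) ≈ 0.3281
After 'pass': P(spam) = 0.25·0.3281 / (0.25·0.3281 + 0.6·0.6719) ≈ 0.1691
After 'flag': P(spam) = 0.75·0.1691 / (0.75·0.1691 + 0.4·0.8309) ≈ 0.2761
After 'pass': P(spam) = 0.25·0.2761 / (0.25·0.2761 + 0.6·0.7239) ≈ 0.1371

0.137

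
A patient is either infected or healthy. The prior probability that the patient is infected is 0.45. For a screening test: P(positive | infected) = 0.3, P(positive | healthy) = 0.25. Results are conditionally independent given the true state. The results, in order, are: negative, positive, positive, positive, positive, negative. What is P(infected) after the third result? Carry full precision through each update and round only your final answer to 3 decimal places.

0.524

Apply Bayes' rule sequentially, carrying P(infected) forward.
After 'negative': P(infected) = 0.7·0.4500 / (0.7·0.4500 + 0.75·0.5500) ≈ 0.4330
After 'positive': P(infected) = 0.3·0.4330 / (0.3·0.4330 + 0.25·0.5670) ≈ 0.4782
After 'positive': P(infected) = 0.3·0.4782 / (0.3·0.4782 + 0.25·0.5218) ≈ 0.5237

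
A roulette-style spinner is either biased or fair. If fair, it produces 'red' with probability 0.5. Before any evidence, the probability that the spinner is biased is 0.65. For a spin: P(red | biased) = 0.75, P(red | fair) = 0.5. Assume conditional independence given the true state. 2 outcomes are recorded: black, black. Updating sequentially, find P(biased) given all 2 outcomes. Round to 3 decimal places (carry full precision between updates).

After 'black': P(biased) = 0.25·0.6500 / (0.25·0.6500 + 0.5·0.3500) ≈ 0.4815
After 'black': P(biased) = 0.25·0.4815 / (0.25·0.4815 + 0.5·0.5185) ≈ 0.3171

0.317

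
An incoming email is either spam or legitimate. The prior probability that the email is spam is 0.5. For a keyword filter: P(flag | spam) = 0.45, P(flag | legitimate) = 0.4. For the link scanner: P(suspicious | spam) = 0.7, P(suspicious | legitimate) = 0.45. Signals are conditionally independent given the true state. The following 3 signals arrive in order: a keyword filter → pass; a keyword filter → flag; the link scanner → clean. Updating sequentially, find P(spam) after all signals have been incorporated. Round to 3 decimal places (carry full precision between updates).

0.360

Apply Bayes' rule sequentially, carrying P(spam) forward.
After a keyword filter='pass': P(spam) = 0.55·0.5000 / (0.55·0.5000 + 0.6·0.5000) ≈ 0.4783
After a keyword filter='flag': P(spam) = 0.45·0.4783 / (0.45·0.4783 + 0.4·0.5217) ≈ 0.5077
After the link scanner='clean': P(spam) = 0.3·0.5077 / (0.3·0.5077 + 0.55·0.4923) ≈ 0.3600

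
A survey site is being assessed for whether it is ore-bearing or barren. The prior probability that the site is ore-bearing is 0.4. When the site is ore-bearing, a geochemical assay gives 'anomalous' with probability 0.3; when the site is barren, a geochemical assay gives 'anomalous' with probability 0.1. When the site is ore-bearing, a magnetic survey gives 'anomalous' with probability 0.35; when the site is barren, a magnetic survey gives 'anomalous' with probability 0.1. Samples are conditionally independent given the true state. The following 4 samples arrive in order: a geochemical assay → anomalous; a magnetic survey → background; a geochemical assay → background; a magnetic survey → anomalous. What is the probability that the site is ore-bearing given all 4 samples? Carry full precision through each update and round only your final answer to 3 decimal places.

After a geochemical assay='anomalous': P(ore) = 0.3·0.4000 / (0.3·0.4000 + 0.1·0.6000) ≈ 0.6667
After a magnetic survey='background': P(ore) = 0.65·0.6667 / (0.65·0.6667 + 0.9·0.3333) ≈ 0.5909
After a geochemical assay='background': P(ore) = 0.7·0.5909 / (0.7·0.5909 + 0.9·0.4091) ≈ 0.5291
After a magnetic survey='anomalous': P(ore) = 0.35·0.5291 / (0.35·0.5291 + 0.1·0.4709) ≈ 0.7972

0.797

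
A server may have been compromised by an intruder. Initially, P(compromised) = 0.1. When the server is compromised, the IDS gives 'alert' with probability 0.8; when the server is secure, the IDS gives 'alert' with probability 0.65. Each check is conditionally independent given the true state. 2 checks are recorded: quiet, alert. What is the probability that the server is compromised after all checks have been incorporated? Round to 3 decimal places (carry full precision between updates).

Apply Bayes' rule sequentially, carrying P(compromised) forward.
After 'quiet': P(compromised) = 0.2·0.1000 / (0.2·0.1000 + 0.35·0.9000) ≈ 0.0597
After 'alert': P(compromised) = 0.8·0.0597 / (0.8·0.0597 + 0.65·0.9403) ≈ 0.0725

0.072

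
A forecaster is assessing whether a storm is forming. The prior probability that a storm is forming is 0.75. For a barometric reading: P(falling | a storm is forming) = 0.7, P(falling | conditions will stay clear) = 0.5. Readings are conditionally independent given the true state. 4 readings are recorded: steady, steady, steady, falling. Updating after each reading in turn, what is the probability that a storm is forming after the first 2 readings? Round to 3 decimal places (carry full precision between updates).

0.519

After 'steady': P(storm) = 0.3·0.7500 / (0.3·0.7500 + 0.5·0.2500) ≈ 0.6429
After 'steady': P(storm) = 0.3·0.6429 / (0.3·0.6429 + 0.5·0.3571) ≈ 0.5192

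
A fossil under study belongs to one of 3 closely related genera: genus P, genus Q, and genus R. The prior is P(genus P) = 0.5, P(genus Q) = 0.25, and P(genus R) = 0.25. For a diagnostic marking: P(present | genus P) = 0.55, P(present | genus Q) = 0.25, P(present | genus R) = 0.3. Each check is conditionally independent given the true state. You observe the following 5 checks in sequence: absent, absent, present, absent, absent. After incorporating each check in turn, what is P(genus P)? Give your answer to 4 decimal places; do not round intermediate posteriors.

0.2299

After 'absent': normaliser = 0.45·0.5000 + 0.75·0.2500 + 0.7·0.2500; P(genus P) ≈ 0.3830, P(genus Q) ≈ 0.3191, P(genus R) ≈ 0.2979
After 'absent': normaliser = 0.45·0.3830 + 0.75·0.3191 + 0.7·0.2979; P(genus P) ≈ 0.2779, P(genus Q) ≈ 0.3859, P(genus R) ≈ 0.3362
After 'present': normaliser = 0.55·0.2779 + 0.25·0.3859 + 0.3·0.3362; P(genus P) ≈ 0.4364, P(genus Q) ≈ 0.2755, P(genus R) ≈ 0.2880
After 'absent': normaliser = 0.45·0.4364 + 0.75·0.2755 + 0.7·0.2880; P(genus P) ≈ 0.3248, P(genus Q) ≈ 0.3418, P(genus R) ≈ 0.3334
After 'absent': normaliser = 0.45·0.3248 + 0.75·0.3418 + 0.7·0.3334; P(genus P) ≈ 0.2299, P(genus Q) ≈ 0.4031, P(genus R) ≈ 0.3671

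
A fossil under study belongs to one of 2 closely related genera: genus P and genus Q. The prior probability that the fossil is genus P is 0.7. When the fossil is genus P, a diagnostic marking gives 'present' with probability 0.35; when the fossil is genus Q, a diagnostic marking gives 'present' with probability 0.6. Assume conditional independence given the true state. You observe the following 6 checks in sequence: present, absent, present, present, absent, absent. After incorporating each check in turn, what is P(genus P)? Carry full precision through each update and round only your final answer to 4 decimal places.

0.6653

After 'present': P(genus P) = 0.35·0.7000 / (0.35·0.7000 + 0.6·0.3000) ≈ 0.5765
After 'absent': P(genus P) = 0.65·0.5765 / (0.65·0.5765 + 0.4·0.4235) ≈ 0.6886
After 'present': P(genus P) = 0.35·0.6886 / (0.35·0.6886 + 0.6·0.3114) ≈ 0.5634
After 'present': P(genus P) = 0.35·0.5634 / (0.35·0.5634 + 0.6·0.4366) ≈ 0.4294
After 'absent': P(genus P) = 0.65·0.4294 / (0.65·0.4294 + 0.4·0.5706) ≈ 0.5502
After 'absent': P(genus P) = 0.65·0.5502 / (0.65·0.5502 + 0.4·0.4498) ≈ 0.6653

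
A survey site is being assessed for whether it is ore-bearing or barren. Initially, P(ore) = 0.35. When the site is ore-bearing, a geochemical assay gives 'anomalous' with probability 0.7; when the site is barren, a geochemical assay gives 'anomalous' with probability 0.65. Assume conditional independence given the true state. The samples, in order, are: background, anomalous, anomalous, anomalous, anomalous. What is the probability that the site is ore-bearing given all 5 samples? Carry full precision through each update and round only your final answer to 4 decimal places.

0.3830

Each posterior becomes the prior for the next update.
After 'background': P(ore) = 0.3·0.3500 / (0.3·0.3500 + 0.35·0.6500) ≈ 0.3158
After 'anomalous': P(ore) = 0.7·0.3158 / (0.7·0.3158 + 0.65·0.6842) ≈ 0.3320
After 'anomalous': P(ore) = 0.7·0.3320 / (0.7·0.3320 + 0.65·0.6680) ≈ 0.3487
After 'anomalous': P(ore) = 0.7·0.3487 / (0.7·0.3487 + 0.65·0.6513) ≈ 0.3657
After 'anomalous': P(ore) = 0.7·0.3657 / (0.7·0.3657 + 0.65·0.6343) ≈ 0.3830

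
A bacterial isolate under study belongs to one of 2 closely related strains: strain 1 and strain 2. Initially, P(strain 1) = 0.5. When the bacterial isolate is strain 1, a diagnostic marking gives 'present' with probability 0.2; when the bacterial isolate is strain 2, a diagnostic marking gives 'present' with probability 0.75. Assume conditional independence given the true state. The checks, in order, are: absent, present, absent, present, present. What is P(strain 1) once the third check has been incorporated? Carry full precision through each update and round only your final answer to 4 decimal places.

0.7320

After 'absent': P(strain 1) = 0.8·0.5000 / (0.8·0.5000 + 0.25·0.5000) ≈ 0.7619
After 'present': P(strain 1) = 0.2·0.7619 / (0.2·0.7619 + 0.75·0.2381) ≈ 0.4604
After 'absent': P(strain 1) = 0.8·0.4604 / (0.8·0.4604 + 0.25·0.5396) ≈ 0.7320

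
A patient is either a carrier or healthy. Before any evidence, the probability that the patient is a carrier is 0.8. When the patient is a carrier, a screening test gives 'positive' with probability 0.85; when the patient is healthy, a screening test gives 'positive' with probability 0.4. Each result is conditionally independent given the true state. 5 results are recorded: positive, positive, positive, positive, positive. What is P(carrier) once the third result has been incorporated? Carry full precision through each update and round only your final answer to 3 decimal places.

Each posterior becomes the prior for the next update.
After 'positive': P(carrier) = 0.85·0.8000 / (0.85·0.8000 + 0.4·0.2000) ≈ 0.8947
After 'positive': P(carrier) = 0.85·0.8947 / (0.85·0.8947 + 0.4·0.1053) ≈ 0.9475
After 'positive': P(carrier) = 0.85·0.9475 / (0.85·0.9475 + 0.4·0.0525) ≈ 0.9746

0.975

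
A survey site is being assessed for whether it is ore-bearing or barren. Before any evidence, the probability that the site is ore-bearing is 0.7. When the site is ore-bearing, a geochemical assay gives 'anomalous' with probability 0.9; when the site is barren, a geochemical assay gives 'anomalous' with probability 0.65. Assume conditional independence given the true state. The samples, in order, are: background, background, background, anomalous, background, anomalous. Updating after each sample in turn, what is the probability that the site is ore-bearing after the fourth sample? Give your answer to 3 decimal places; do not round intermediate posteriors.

Apply Bayes' rule sequentially, carrying P(ore) forward.
After 'background': P(ore) = 0.1·0.7000 / (0.1·0.7000 + 0.35·0.3000) ≈ 0.4000
After 'background': P(ore) = 0.1·0.4000 / (0.1·0.4000 + 0.35·0.6000) ≈ 0.1600
After 'background': P(ore) = 0.1·0.1600 / (0.1·0.1600 + 0.35·0.8400) ≈ 0.0516
After 'anomalous': P(ore) = 0.9·0.0516 / (0.9·0.0516 + 0.65·0.9484) ≈ 0.0701

0.070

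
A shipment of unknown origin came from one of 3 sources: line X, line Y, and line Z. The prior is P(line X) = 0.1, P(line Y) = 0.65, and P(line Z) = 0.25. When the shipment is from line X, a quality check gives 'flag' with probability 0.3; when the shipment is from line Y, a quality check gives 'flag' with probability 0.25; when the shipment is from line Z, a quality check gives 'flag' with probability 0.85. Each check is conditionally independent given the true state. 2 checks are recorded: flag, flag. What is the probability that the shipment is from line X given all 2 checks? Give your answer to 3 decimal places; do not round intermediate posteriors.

After 'flag': normaliser = 0.3·0.1000 + 0.25·0.6500 + 0.85·0.2500; P(line X) ≈ 0.0741, P(line Y) ≈ 0.4012, P(line Z) ≈ 0.5247
After 'flag': normaliser = 0.3·0.0741 + 0.25·0.4012 + 0.85·0.5247; P(line X) ≈ 0.0391, P(line Y) ≈ 0.1764, P(line Z) ≈ 0.7845

0.039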